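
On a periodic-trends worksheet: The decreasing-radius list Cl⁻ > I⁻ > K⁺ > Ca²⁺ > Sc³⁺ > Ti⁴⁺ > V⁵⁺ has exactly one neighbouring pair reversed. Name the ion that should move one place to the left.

Compare adjacent ions: Cl⁻ and I⁻ are in one column with the same charge; the lighter period-3 ion has 2 fewer shells and is smaller — yet in this decreasing list Cl⁻ sits before I⁻. Nothing else is reversed, so I⁻ should move one place to the left.

I⁻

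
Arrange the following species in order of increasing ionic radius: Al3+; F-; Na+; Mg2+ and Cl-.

Tabulating Z and e⁻: Al3+: 10 e⁻, Z=13, Mg2+: 10 e⁻, Z=12, Na+: 10 e⁻, Z=11, F-: 10 e⁻, Z=9, Cl-: 18 e⁻, Z=17. Al3+ < Mg2+ (isoelectronic, higher Z=13 is smaller); Mg2+ < Na+ (both 10 e⁻, Z=12>11); Na+ < F- (both 10 e⁻, Z=11>9); F- < Cl- (same group, period 2 vs 3).

Al3+ < Mg2+ < Na+ < F- < Cl-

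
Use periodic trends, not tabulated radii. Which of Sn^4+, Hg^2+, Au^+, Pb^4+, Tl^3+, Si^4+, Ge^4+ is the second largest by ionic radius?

Hg^2+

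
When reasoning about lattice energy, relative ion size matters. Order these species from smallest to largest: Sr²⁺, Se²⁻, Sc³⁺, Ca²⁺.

Tabulating Z and e⁻: Sc³⁺ (Z=21, 18 e⁻), Ca²⁺ (Z=20, 18 e⁻), Sr²⁺ (Z=38, 36 e⁻), Se²⁻ (Z=34, 36 e⁻). Sc³⁺ < Ca²⁺ (both 18 e⁻, Z=21>20); Ca²⁺ < Sr²⁺ (same group, 1 shell fewer); Sr²⁺ < Se²⁻ (isoelectronic, higher Z=38 is smaller).

Sc³⁺ < Ca²⁺ < Sr²⁺ < Se²⁻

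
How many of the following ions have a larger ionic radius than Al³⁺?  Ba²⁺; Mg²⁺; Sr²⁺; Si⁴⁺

3

Tabulating Z and e⁻: Si⁴⁺ (Z=14, 10 e⁻), Al³⁺ (Z=13, 10 e⁻), Mg²⁺ (Z=12, 10 e⁻), Sr²⁺ (Z=38, 36 e⁻), Ba²⁺ (Z=56, 54 e⁻). Si⁴⁺ < Al³⁺ (isoelectronic, higher Z=14 is smaller); Al³⁺ < Mg²⁺ (both 10 e⁻, Z=13>12); Mg²⁺ < Sr²⁺ (same group, period 3 vs 5); Sr²⁺ < Ba²⁺ (same group, 1 shell fewer).
Placing each against Al³⁺: smaller — Si⁴⁺; larger — Mg²⁺, Sr²⁺, Ba²⁺. That's 3.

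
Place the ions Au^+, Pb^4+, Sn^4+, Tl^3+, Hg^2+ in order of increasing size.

Work out protons and electrons: Sn^4+: 46 e⁻, Z=50, Pb^4+: 78 e⁻, Z=82, Tl^3+: 78 e⁻, Z=81, Hg^2+: 78 e⁻, Z=80, Au^+: 78 e⁻, Z=79. Sn^4+ < Pb^4+ (same group, period 5 vs 6); Pb^4+ < Tl^3+ (both 78 e⁻, Z=82>81); Tl^3+ < Hg^2+ (isoelectronic, higher Z=81 is smaller); Hg^2+ < Au^+ (isoelectronic, higher Z=80 is smaller).

Sn^4+ < Pb^4+ < Tl^3+ < Hg^2+ < Au^+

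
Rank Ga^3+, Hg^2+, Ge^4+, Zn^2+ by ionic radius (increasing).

Ge^4+ < Ga^3+ < Zn^2+ < Hg^2+

Tabulating Z and e⁻: Ge^4+ has 28 e⁻ (Z=32), Ga^3+ has 28 e⁻ (Z=31), Zn^2+ has 28 e⁻ (Z=30), Hg^2+ has 78 e⁻ (Z=80). Ge^4+ < Ga^3+ (isoelectronic, higher Z=32 is smaller); Ga^3+ < Zn^2+ (both 28 e⁻, Z=31>30); Zn^2+ < Hg^2+ (same group, period 4 vs 6).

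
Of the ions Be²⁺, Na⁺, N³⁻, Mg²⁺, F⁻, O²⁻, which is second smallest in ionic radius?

Be²⁺ (Z=4, 2 e⁻), Mg²⁺ (Z=12, 10 e⁻), Na⁺ (Z=11, 10 e⁻), F⁻ (Z=9, 10 e⁻), O²⁻ (Z=8, 10 e⁻), N³⁻ (Z=7, 10 e⁻). Be²⁺ < Mg²⁺ (same group, period 2 vs 3); Mg²⁺ < Na⁺ (isoelectronic, higher Z=12 is smaller); Na⁺ < F⁻ (isoelectronic, higher Z=11 is smaller); F⁻ < O²⁻ (both 10 e⁻, Z=9>8); O²⁻ < N³⁻ (both 10 e⁻, Z=8>7).
That gives Be²⁺ < Mg²⁺ < Na⁺ < F⁻ < O²⁻ < N³⁻. From the smallest end, number 2 is Mg²⁺.

Mg²⁺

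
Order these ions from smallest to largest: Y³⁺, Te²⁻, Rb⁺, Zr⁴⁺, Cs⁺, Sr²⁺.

First list Z and electron count for each: Zr⁴⁺ has 36 e⁻ (Z=40), Y³⁺ has 36 e⁻ (Z=39), Sr²⁺ has 36 e⁻ (Z=38), Rb⁺ has 36 e⁻ (Z=37), Cs⁺ has 54 e⁻ (Z=55), Te²⁻ has 54 e⁻ (Z=52). Zr⁴⁺ < Y³⁺ (isoelectronic, higher Z=40 is smaller); Y³⁺ < Sr²⁺ (both 36 e⁻, Z=39>38); Sr²⁺ < Rb⁺ (isoelectronic, higher Z=38 is smaller); Rb⁺ < Cs⁺ (same group, 1 shell fewer); Cs⁺ < Te²⁻ (isoelectronic, higher Z=55 is smaller).

Zr⁴⁺ < Y³⁺ < Sr²⁺ < Rb⁺ < Cs⁺ < Te²⁻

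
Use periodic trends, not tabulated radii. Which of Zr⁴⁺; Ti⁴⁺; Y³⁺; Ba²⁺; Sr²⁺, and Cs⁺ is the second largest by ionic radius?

Ti⁴⁺ has 18 e⁻ (Z=22), Zr⁴⁺ has 36 e⁻ (Z=40), Y³⁺ has 36 e⁻ (Z=39), Sr²⁺ has 36 e⁻ (Z=38), Ba²⁺ has 54 e⁻ (Z=56), Cs⁺ has 54 e⁻ (Z=55). Ti⁴⁺ < Zr⁴⁺ (same group, 1 shell fewer); Zr⁴⁺ < Y³⁺ (both 36 e⁻, Z=40>39); Y³⁺ < Sr²⁺ (isoelectronic, higher Z=39 is smaller); Sr²⁺ < Ba²⁺ (same group, 1 shell fewer); Ba²⁺ < Cs⁺ (isoelectronic, higher Z=56 is smaller).
Ordering: Ti⁴⁺ < Zr⁴⁺ < Y³⁺ < Sr²⁺ < Ba²⁺ < Cs⁺. The second largest is Ba²⁺.

Ba²⁺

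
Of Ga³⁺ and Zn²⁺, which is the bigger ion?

Zn²⁺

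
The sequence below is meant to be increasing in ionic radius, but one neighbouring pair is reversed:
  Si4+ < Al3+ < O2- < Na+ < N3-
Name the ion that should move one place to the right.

O2-

Check each adjacent pair. O2- and Na+ are reversed: they are isoelectronic (10 e⁻) and Na has more protons than O (11 vs 8), making Na+ smaller. No other neighbouring pair contradicts the periodic trends, so O2- is the ion listed too early.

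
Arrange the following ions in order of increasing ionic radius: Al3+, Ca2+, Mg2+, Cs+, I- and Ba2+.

Work out protons and electrons: Al3+ has 10 e⁻ (Z=13), Mg2+ has 10 e⁻ (Z=12), Ca2+ has 18 e⁻ (Z=20), Ba2+ has 54 e⁻ (Z=56), Cs+ has 54 e⁻ (Z=55), I- has 54 e⁻ (Z=53). Al3+ < Mg2+ (isoelectronic, higher Z=13 is smaller); Mg2+ < Ca2+ (same group, 1 shell fewer); Ca2+ < Ba2+ (same group, 2 shells fewer); Ba2+ < Cs+ (both 54 e⁻, Z=56>55); Cs+ < I- (isoelectronic, higher Z=55 is smaller).

Al3+ < Mg2+ < Ca2+ < Ba2+ < Cs+ < I-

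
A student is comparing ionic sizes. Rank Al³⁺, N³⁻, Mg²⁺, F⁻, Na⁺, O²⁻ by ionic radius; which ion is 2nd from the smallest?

Isoelectronic series (10 e⁻ each). Size is set by nuclear charge: more protons means a smaller ion. Al³⁺ (Z=13), Mg²⁺ (Z=12), Na⁺ (Z=11), F⁻ (Z=9), O²⁻ (Z=8), N³⁻ (Z=7).
Ordering: Al³⁺ < Mg²⁺ < Na⁺ < F⁻ < O²⁻ < N³⁻. The 2nd smallest is Mg²⁺.

Mg²⁺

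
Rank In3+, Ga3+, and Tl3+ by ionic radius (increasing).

Ga3+ < In3+ < Tl3+

All are in the same group with charge +3. Radius grows down the group as n (the outermost shell) increases.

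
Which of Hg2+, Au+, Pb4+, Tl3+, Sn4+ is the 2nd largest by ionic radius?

Hg2+

First list Z and electron count for each: Sn4+ (Z=50, 46 e⁻), Pb4+ (Z=82, 78 e⁻), Tl3+ (Z=81, 78 e⁻), Hg2+ (Z=80, 78 e⁻), Au+ (Z=79, 78 e⁻). Sn4+ < Pb4+ (same group, period 5 vs 6); Pb4+ < Tl3+ (both 78 e⁻, Z=82>81); Tl3+ < Hg2+ (isoelectronic, higher Z=81 is smaller); Hg2+ < Au+ (isoelectronic, higher Z=80 is smaller).
Ordering: Sn4+ < Pb4+ < Tl3+ < Hg2+ < Au+. The 2nd largest is Hg2+.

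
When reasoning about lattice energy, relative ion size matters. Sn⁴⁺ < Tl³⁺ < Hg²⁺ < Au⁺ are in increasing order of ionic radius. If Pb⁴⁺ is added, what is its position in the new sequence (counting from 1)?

2

Electron counts and nuclear charges: Sn⁴⁺ (Z=50, 46 e⁻), Pb⁴⁺ (Z=82, 78 e⁻), Tl³⁺ (Z=81, 78 e⁻), Hg²⁺ (Z=80, 78 e⁻), Au⁺ (Z=79, 78 e⁻). Sn⁴⁺ < Pb⁴⁺ (same group, period 5 vs 6); Pb⁴⁺ < Tl³⁺ (isoelectronic, higher Z=82 is smaller); Tl³⁺ < Hg²⁺ (isoelectronic, higher Z=81 is smaller); Hg²⁺ < Au⁺ (both 78 e⁻, Z=80>79).
Merged order: Sn⁴⁺ < Pb⁴⁺ < Tl³⁺ < Hg²⁺ < Au⁺ — Pb⁴⁺ is number 2.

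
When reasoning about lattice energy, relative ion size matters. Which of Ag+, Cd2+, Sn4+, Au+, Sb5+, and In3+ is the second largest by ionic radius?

Ag+

Tabulating Z and e⁻: Sb5+ (Z=51, 46 e⁻), Sn4+ (Z=50, 46 e⁻), In3+ (Z=49, 46 e⁻), Cd2+ (Z=48, 46 e⁻), Ag+ (Z=47, 46 e⁻), Au+ (Z=79, 78 e⁻). Sb5+ < Sn4+ (both 46 e⁻, Z=51>50); Sn4+ < In3+ (isoelectronic, higher Z=50 is smaller); In3+ < Cd2+ (both 46 e⁻, Z=49>48); Cd2+ < Ag+ (isoelectronic, higher Z=48 is smaller); Ag+ < Au+ (same group, period 5 vs 6).
So the order is Sb5+ < Sn4+ < In3+ < Cd2+ < Ag+ < Au+; the 2nd-largest ion is Ag+.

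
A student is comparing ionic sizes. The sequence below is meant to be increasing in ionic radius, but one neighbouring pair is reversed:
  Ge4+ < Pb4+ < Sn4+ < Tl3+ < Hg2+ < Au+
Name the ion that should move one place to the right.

Check each adjacent pair. Pb4+ and Sn4+ are reversed: Sn4+ and Pb4+ are in one column with the same charge; the lighter period-5 ion has one fewer shell and is smaller. No other neighbouring pair contradicts the periodic trends, so Pb4+ is the ion listed too early.

Pb4+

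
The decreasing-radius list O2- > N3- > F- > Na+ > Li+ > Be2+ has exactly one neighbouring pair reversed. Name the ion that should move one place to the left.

N3-

Compare adjacent ions: both have 10 electrons but Z(O)=8 > Z(N)=7, so O2- should be the smaller of the two — yet in this decreasing list O2- sits before N3-. Nothing else is reversed, so N3- should move one place to the left.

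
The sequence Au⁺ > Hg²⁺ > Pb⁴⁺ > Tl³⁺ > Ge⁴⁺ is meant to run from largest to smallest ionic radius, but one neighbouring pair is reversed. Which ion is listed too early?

Check each adjacent pair. Pb⁴⁺ and Tl³⁺ are reversed: Pb⁴⁺ and Tl³⁺ share 78 electrons; the higher nuclear charge on Pb (Z=82) contracts it more, so Pb⁴⁺ < Tl³⁺. No other neighbouring pair contradicts the periodic trends, so Pb⁴⁺ is the ion listed too early.

Pb⁴⁺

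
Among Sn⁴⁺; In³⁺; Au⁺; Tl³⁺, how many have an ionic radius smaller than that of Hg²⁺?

First list Z and electron count for each: Sn⁴⁺ has 46 e⁻ (Z=50), In³⁺ has 46 e⁻ (Z=49), Tl³⁺ has 78 e⁻ (Z=81), Hg²⁺ has 78 e⁻ (Z=80), Au⁺ has 78 e⁻ (Z=79). Sn⁴⁺ < In³⁺ (isoelectronic, higher Z=50 is smaller); In³⁺ < Tl³⁺ (same group, period 5 vs 6); Tl³⁺ < Hg²⁺ (both 78 e⁻, Z=81>80); Hg²⁺ < Au⁺ (both 78 e⁻, Z=80>79).
Placing each against Hg²⁺: smaller — Sn⁴⁺, In³⁺, Tl³⁺; larger — Au⁺. Count: 3.

3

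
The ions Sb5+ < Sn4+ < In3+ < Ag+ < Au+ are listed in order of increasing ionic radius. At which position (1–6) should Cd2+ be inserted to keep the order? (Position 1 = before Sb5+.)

4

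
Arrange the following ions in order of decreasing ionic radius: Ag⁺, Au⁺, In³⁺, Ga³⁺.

Au⁺ > Ag⁺ > In³⁺ > Ga³⁺

Ga³⁺ (Z=31, 28 e⁻), In³⁺ (Z=49, 46 e⁻), Ag⁺ (Z=47, 46 e⁻), Au⁺ (Z=79, 78 e⁻). Ga³⁺ < In³⁺ (same group, period 4 vs 5); In³⁺ < Ag⁺ (both 46 e⁻, Z=49>47); Ag⁺ < Au⁺ (same group, period 5 vs 6).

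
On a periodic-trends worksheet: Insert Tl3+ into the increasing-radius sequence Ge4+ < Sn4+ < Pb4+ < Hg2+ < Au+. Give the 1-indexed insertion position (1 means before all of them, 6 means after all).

4

Electron counts and nuclear charges: Ge4+ has 28 e⁻ (Z=32), Sn4+ has 46 e⁻ (Z=50), Pb4+ has 78 e⁻ (Z=82), Tl3+ has 78 e⁻ (Z=81), Hg2+ has 78 e⁻ (Z=80), Au+ has 78 e⁻ (Z=79). Ge4+ < Sn4+ (same group, period 4 vs 5); Sn4+ < Pb4+ (same group, period 5 vs 6); Pb4+ < Tl3+ (isoelectronic, higher Z=82 is smaller); Tl3+ < Hg2+ (isoelectronic, higher Z=81 is smaller); Hg2+ < Au+ (both 78 e⁻, Z=80>79).
The complete sequence is Ge4+ < Sn4+ < Pb4+ < Tl3+ < Hg2+ < Au+. Tl3+ sits at position 4.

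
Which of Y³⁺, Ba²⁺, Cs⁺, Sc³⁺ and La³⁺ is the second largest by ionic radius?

Work out protons and electrons: Sc³⁺ has 18 e⁻ (Z=21), Y³⁺ has 36 e⁻ (Z=39), La³⁺ has 54 e⁻ (Z=57), Ba²⁺ has 54 e⁻ (Z=56), Cs⁺ has 54 e⁻ (Z=55). Sc³⁺ < Y³⁺ (same group, period 4 vs 5); Y³⁺ < La³⁺ (same group, 1 shell fewer); La³⁺ < Ba²⁺ (both 54 e⁻, Z=57>56); Ba²⁺ < Cs⁺ (both 54 e⁻, Z=56>55).
Full ascending order: Sc³⁺ < Y³⁺ < La³⁺ < Ba²⁺ < Cs⁺. Counting from the largest, position 2 is Ba²⁺.

Ba²⁺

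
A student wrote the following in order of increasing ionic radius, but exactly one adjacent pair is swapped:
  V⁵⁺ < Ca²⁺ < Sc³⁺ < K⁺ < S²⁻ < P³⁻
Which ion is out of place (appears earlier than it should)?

The pair Ca²⁺, Sc³⁺ is the wrong way round — both have 18 electrons but Z(Sc)=21 > Z(Ca)=20, so Sc³⁺ should be the smaller of the two. All other adjacent pairs agree with periodic trends, so Ca²⁺ is the misplaced ion.

Ca²⁺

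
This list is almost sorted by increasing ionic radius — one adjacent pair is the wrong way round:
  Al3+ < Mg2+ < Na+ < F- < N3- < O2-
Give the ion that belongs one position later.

N3-

The pair N3-, O2- is the wrong way round — they are isoelectronic (10 e⁻) and O has more protons than N (8 vs 7), making O2- smaller. All other adjacent pairs agree with periodic trends, so N3- is the misplaced ion.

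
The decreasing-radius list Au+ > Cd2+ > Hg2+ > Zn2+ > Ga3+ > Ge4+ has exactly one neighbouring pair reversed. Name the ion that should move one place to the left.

Scanning neighbour by neighbour, only Cd2+/Hg2+ violates a trend: both in group 12 with the same charge; Cd2+ (period 5) has the smaller radius. That makes Hg2+ the one sitting a position late relative to where it belongs.

Hg2+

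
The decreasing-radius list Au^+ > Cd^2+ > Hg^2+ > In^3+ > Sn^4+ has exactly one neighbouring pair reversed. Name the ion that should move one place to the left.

Hg^2+

Scanning neighbour by neighbour, only Cd^2+/Hg^2+ violates a trend: same group and charge — period 5 sits above period 6, so Cd^2+ is smaller. That makes Hg^2+ the one sitting a position late relative to where it belongs.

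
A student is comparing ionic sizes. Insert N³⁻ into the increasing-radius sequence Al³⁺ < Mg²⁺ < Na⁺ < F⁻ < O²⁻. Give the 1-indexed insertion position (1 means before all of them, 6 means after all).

6

All of these have 10 electrons (isoelectronic). With the same electron cloud, the ion with the most protons pulls it in tightest. Nuclear charges: Al³⁺ (Z=13), Mg²⁺ (Z=12), Na⁺ (Z=11), F⁻ (Z=9), O²⁻ (Z=8), N³⁻ (Z=7). Highest Z is smallest.
With N³⁻ included the full order is Al³⁺ < Mg²⁺ < Na⁺ < F⁻ < O²⁻ < N³⁻, so it takes position 6.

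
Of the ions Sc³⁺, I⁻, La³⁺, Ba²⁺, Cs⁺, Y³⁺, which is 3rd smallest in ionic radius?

La³⁺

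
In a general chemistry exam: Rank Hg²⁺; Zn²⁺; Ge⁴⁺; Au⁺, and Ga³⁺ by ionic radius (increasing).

Ge⁴⁺ < Ga³⁺ < Zn²⁺ < Hg²⁺ < Au⁺

Ge⁴⁺ (Z=32, 28 e⁻), Ga³⁺ (Z=31, 28 e⁻), Zn²⁺ (Z=30, 28 e⁻), Hg²⁺ (Z=80, 78 e⁻), Au⁺ (Z=79, 78 e⁻). Ge⁴⁺ < Ga³⁺ (isoelectronic, higher Z=32 is smaller); Ga³⁺ < Zn²⁺ (both 28 e⁻, Z=31>30); Zn²⁺ < Hg²⁺ (same group, 2 shells fewer); Hg²⁺ < Au⁺ (both 78 e⁻, Z=80>79).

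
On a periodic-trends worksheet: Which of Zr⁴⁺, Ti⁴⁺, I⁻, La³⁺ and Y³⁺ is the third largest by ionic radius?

Work out protons and electrons: Ti⁴⁺ has 18 e⁻ (Z=22), Zr⁴⁺ has 36 e⁻ (Z=40), Y³⁺ has 36 e⁻ (Z=39), La³⁺ has 54 e⁻ (Z=57), I⁻ has 54 e⁻ (Z=53). Ti⁴⁺ < Zr⁴⁺ (same group, 1 shell fewer); Zr⁴⁺ < Y³⁺ (both 36 e⁻, Z=40>39); Y³⁺ < La³⁺ (same group, period 5 vs 6); La³⁺ < I⁻ (both 54 e⁻, Z=57>53).
Full ascending order: Ti⁴⁺ < Zr⁴⁺ < Y³⁺ < La³⁺ < I⁻. Counting from the largest, position 3 is Y³⁺.

Y³⁺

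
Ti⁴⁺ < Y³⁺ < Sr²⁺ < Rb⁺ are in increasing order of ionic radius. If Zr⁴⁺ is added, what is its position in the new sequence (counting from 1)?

2

First list Z and electron count for each: Ti⁴⁺ (Z=22, 18 e⁻), Zr⁴⁺ (Z=40, 36 e⁻), Y³⁺ (Z=39, 36 e⁻), Sr²⁺ (Z=38, 36 e⁻), Rb⁺ (Z=37, 36 e⁻). Ti⁴⁺ < Zr⁴⁺ (same group, period 4 vs 5); Zr⁴⁺ < Y³⁺ (isoelectronic, higher Z=40 is smaller); Y³⁺ < Sr²⁺ (both 36 e⁻, Z=39>38); Sr²⁺ < Rb⁺ (isoelectronic, higher Z=38 is smaller).
With Zr⁴⁺ included the full order is Ti⁴⁺ < Zr⁴⁺ < Y³⁺ < Sr²⁺ < Rb⁺, so it takes position 2.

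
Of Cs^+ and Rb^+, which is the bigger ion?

All are in the same group with charge +1. Radius grows down the group as n (the outermost shell) increases.

Cs^+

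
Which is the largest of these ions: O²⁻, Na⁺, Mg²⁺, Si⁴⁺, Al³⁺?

These species are isoelectronic with 10 electrons. The only difference is the number of protons: Si⁴⁺ (Z=14), Al³⁺ (Z=13), Mg²⁺ (Z=12), Na⁺ (Z=11), O²⁻ (Z=8). The strongest nuclear pull (Si⁴⁺) gives the smallest ion.

O²⁻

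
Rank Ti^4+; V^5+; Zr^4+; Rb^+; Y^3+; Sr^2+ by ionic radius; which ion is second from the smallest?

Ti^4+

First list Z and electron count for each: V^5+ (Z=23, 18 e⁻), Ti^4+ (Z=22, 18 e⁻), Zr^4+ (Z=40, 36 e⁻), Y^3+ (Z=39, 36 e⁻), Sr^2+ (Z=38, 36 e⁻), Rb^+ (Z=37, 36 e⁻). V^5+ < Ti^4+ (both 18 e⁻, Z=23>22); Ti^4+ < Zr^4+ (same group, period 4 vs 5); Zr^4+ < Y^3+ (isoelectronic, higher Z=40 is smaller); Y^3+ < Sr^2+ (isoelectronic, higher Z=39 is smaller); Sr^2+ < Rb^+ (both 36 e⁻, Z=38>37).
Full ascending order: V^5+ < Ti^4+ < Zr^4+ < Y^3+ < Sr^2+ < Rb^+. Counting from the smallest, position 2 is Ti^4+.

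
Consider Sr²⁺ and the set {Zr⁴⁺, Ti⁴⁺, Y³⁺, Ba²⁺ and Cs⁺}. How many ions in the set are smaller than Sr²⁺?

Ti⁴⁺ (Z=22, 18 e⁻), Zr⁴⁺ (Z=40, 36 e⁻), Y³⁺ (Z=39, 36 e⁻), Sr²⁺ (Z=38, 36 e⁻), Ba²⁺ (Z=56, 54 e⁻), Cs⁺ (Z=55, 54 e⁻). Ti⁴⁺ < Zr⁴⁺ (same group, 1 shell fewer); Zr⁴⁺ < Y³⁺ (both 36 e⁻, Z=40>39); Y³⁺ < Sr²⁺ (isoelectronic, higher Z=39 is smaller); Sr²⁺ < Ba²⁺ (same group, 1 shell fewer); Ba²⁺ < Cs⁺ (isoelectronic, higher Z=56 is smaller).
Overall: Ti⁴⁺ < Zr⁴⁺ < Y³⁺ < Sr²⁺ < Ba²⁺ < Cs⁺. Sr²⁺ has 3 below it and 2 above. So 3 are smaller.

3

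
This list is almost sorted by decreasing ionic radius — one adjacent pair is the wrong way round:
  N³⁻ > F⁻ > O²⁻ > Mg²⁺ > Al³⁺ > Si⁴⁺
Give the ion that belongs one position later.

Scanning neighbour by neighbour, only F⁻/O²⁻ violates a trend: they are isoelectronic (10 e⁻) and F has more protons than O (9 vs 8), making F⁻ smaller. That makes F⁻ the one sitting a position early relative to where it belongs.

F⁻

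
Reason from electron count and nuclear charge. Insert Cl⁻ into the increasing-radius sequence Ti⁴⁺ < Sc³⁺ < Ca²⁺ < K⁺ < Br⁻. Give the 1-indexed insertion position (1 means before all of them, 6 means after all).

5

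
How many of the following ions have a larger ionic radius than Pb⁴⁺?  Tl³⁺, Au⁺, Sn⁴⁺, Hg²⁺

3

Electron counts and nuclear charges: Sn⁴⁺ (Z=50, 46 e⁻), Pb⁴⁺ (Z=82, 78 e⁻), Tl³⁺ (Z=81, 78 e⁻), Hg²⁺ (Z=80, 78 e⁻), Au⁺ (Z=79, 78 e⁻). Sn⁴⁺ < Pb⁴⁺ (same group, period 5 vs 6); Pb⁴⁺ < Tl³⁺ (isoelectronic, higher Z=82 is smaller); Tl³⁺ < Hg²⁺ (both 78 e⁻, Z=81>80); Hg²⁺ < Au⁺ (isoelectronic, higher Z=80 is smaller).
Ordering all of them (including Pb⁴⁺) by radius gives Sn⁴⁺ < Pb⁴⁺ < Tl³⁺ < Hg²⁺ < Au⁺. Count: 3.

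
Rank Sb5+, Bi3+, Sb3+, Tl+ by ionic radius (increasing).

Tabulating Z and e⁻: Sb5+ has 46 e⁻ (Z=51), Sb3+ has 48 e⁻ (Z=51), Bi3+ has 80 e⁻ (Z=83), Tl+ has 80 e⁻ (Z=81). Sb5+ < Sb3+ (higher charge on the same element); Sb3+ < Bi3+ (same group, period 5 vs 6); Bi3+ < Tl+ (both 80 e⁻, Z=83>81).

Sb5+ < Sb3+ < Bi3+ < Tl+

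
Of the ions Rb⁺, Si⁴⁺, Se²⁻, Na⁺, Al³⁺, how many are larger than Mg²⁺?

3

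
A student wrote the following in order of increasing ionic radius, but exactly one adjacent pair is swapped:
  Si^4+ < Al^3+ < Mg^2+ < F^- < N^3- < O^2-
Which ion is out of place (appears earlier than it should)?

The pair N^3-, O^2- is the wrong way round — they are isoelectronic (10 e⁻) and O has more protons than N (8 vs 7), making O^2- smaller. All other adjacent pairs agree with periodic trends, so N^3- is the misplaced ion.

N^3-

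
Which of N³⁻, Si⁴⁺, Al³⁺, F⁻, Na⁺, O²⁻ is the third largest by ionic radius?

All of these have 10 electrons (isoelectronic). With the same electron cloud, the ion with the most protons pulls it in tightest. Nuclear charges: Si⁴⁺ (Z=14), Al³⁺ (Z=13), Na⁺ (Z=11), F⁻ (Z=9), O²⁻ (Z=8), N³⁻ (Z=7). Highest Z is smallest.
That gives Si⁴⁺ < Al³⁺ < Na⁺ < F⁻ < O²⁻ < N³⁻. From the largest end, number 3 is F⁻.

F⁻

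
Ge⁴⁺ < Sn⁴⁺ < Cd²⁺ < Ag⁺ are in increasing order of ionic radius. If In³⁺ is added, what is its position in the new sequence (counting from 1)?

First list Z and electron count for each: Ge⁴⁺: 28 e⁻, Z=32, Sn⁴⁺: 46 e⁻, Z=50, In³⁺: 46 e⁻, Z=49, Cd²⁺: 46 e⁻, Z=48, Ag⁺: 46 e⁻, Z=47. Ge⁴⁺ < Sn⁴⁺ (same group, 1 shell fewer); Sn⁴⁺ < In³⁺ (isoelectronic, higher Z=50 is smaller); In³⁺ < Cd²⁺ (isoelectronic, higher Z=49 is smaller); Cd²⁺ < Ag⁺ (both 46 e⁻, Z=48>47).
Putting In³⁺ in gives Ge⁴⁺ < Sn⁴⁺ < In³⁺ < Cd²⁺ < Ag⁺; it lands at slot 3.

3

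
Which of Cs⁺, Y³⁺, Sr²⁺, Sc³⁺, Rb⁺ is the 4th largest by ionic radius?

First list Z and electron count for each: Sc³⁺ has 18 e⁻ (Z=21), Y³⁺ has 36 e⁻ (Z=39), Sr²⁺ has 36 e⁻ (Z=38), Rb⁺ has 36 e⁻ (Z=37), Cs⁺ has 54 e⁻ (Z=55). Sc³⁺ < Y³⁺ (same group, 1 shell fewer); Y³⁺ < Sr²⁺ (both 36 e⁻, Z=39>38); Sr²⁺ < Rb⁺ (both 36 e⁻, Z=38>37); Rb⁺ < Cs⁺ (same group, period 5 vs 6).
Full ascending order: Sc³⁺ < Y³⁺ < Sr²⁺ < Rb⁺ < Cs⁺. Counting from the largest, position 4 is Y³⁺.

Y³⁺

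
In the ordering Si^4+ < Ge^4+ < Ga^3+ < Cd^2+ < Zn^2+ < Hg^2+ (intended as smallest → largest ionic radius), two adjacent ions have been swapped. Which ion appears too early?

Cd^2+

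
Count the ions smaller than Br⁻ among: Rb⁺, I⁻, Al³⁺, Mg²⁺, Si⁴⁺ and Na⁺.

5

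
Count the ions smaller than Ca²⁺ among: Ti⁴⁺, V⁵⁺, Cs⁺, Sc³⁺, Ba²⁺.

Electron counts and nuclear charges: V⁵⁺ has 18 e⁻ (Z=23), Ti⁴⁺ has 18 e⁻ (Z=22), Sc³⁺ has 18 e⁻ (Z=21), Ca²⁺ has 18 e⁻ (Z=20), Ba²⁺ has 54 e⁻ (Z=56), Cs⁺ has 54 e⁻ (Z=55). V⁵⁺ < Ti⁴⁺ (both 18 e⁻, Z=23>22); Ti⁴⁺ < Sc³⁺ (isoelectronic, higher Z=22 is smaller); Sc³⁺ < Ca²⁺ (isoelectronic, higher Z=21 is smaller); Ca²⁺ < Ba²⁺ (same group, 2 shells fewer); Ba²⁺ < Cs⁺ (isoelectronic, higher Z=56 is smaller).
Overall: V⁵⁺ < Ti⁴⁺ < Sc³⁺ < Ca²⁺ < Ba²⁺ < Cs⁺. Ca²⁺ has 3 below it and 2 above. That's 3.

3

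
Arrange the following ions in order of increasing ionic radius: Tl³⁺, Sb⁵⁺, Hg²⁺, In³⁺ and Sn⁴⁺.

Sb⁵⁺ < Sn⁴⁺ < In³⁺ < Tl³⁺ < Hg²⁺

Work out protons and electrons: Sb⁵⁺: 46 e⁻, Z=51, Sn⁴⁺: 46 e⁻, Z=50, In³⁺: 46 e⁻, Z=49, Tl³⁺: 78 e⁻, Z=81, Hg²⁺: 78 e⁻, Z=80. Sb⁵⁺ < Sn⁴⁺ (isoelectronic, higher Z=51 is smaller); Sn⁴⁺ < In³⁺ (isoelectronic, higher Z=50 is smaller); In³⁺ < Tl³⁺ (same group, 1 shell fewer); Tl³⁺ < Hg²⁺ (isoelectronic, higher Z=81 is smaller).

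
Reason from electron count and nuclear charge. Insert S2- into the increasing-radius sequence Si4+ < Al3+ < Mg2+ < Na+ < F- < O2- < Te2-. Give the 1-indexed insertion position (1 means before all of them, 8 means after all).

7

Electron counts and nuclear charges: Si4+ has 10 e⁻ (Z=14), Al3+ has 10 e⁻ (Z=13), Mg2+ has 10 e⁻ (Z=12), Na+ has 10 e⁻ (Z=11), F- has 10 e⁻ (Z=9), O2- has 10 e⁻ (Z=8), S2- has 18 e⁻ (Z=16), Te2- has 54 e⁻ (Z=52). Si4+ < Al3+ (isoelectronic, higher Z=14 is smaller); Al3+ < Mg2+ (both 10 e⁻, Z=13>12); Mg2+ < Na+ (isoelectronic, higher Z=12 is smaller); Na+ < F- (isoelectronic, higher Z=11 is smaller); F- < O2- (both 10 e⁻, Z=9>8); O2- < S2- (same group, period 2 vs 3); S2- < Te2- (same group, 2 shells fewer).
With S2- included the full order is Si4+ < Al3+ < Mg2+ < Na+ < F- < O2- < S2- < Te2-, so it takes position 7.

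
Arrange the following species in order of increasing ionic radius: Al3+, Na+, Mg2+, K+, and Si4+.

Si4+ < Al3+ < Mg2+ < Na+ < K+

Si4+ (Z=14, 10 e⁻), Al3+ (Z=13, 10 e⁻), Mg2+ (Z=12, 10 e⁻), Na+ (Z=11, 10 e⁻), K+ (Z=19, 18 e⁻). Si4+ < Al3+ (isoelectronic, higher Z=14 is smaller); Al3+ < Mg2+ (isoelectronic, higher Z=13 is smaller); Mg2+ < Na+ (isoelectronic, higher Z=12 is smaller); Na+ < K+ (same group, period 3 vs 4).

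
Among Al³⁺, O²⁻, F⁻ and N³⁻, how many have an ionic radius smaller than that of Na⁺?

These species are isoelectronic with 10 electrons. The only difference is the number of protons: Al³⁺ (Z=13), Na⁺ (Z=11), F⁻ (Z=9), O²⁻ (Z=8), N³⁻ (Z=7). The strongest nuclear pull (Al³⁺) gives the smallest ion.
Relative to Na⁺, the ions that are smaller are Al³⁺. Count: 1.

1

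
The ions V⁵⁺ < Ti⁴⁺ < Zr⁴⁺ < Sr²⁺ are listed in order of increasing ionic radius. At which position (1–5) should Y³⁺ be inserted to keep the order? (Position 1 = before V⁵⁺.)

4

Work out protons and electrons: V⁵⁺ has 18 e⁻ (Z=23), Ti⁴⁺ has 18 e⁻ (Z=22), Zr⁴⁺ has 36 e⁻ (Z=40), Y³⁺ has 36 e⁻ (Z=39), Sr²⁺ has 36 e⁻ (Z=38). V⁵⁺ < Ti⁴⁺ (both 18 e⁻, Z=23>22); Ti⁴⁺ < Zr⁴⁺ (same group, 1 shell fewer); Zr⁴⁺ < Y³⁺ (both 36 e⁻, Z=40>39); Y³⁺ < Sr²⁺ (both 36 e⁻, Z=39>38).
With Y³⁺ included the full order is V⁵⁺ < Ti⁴⁺ < Zr⁴⁺ < Y³⁺ < Sr²⁺, so it takes position 4.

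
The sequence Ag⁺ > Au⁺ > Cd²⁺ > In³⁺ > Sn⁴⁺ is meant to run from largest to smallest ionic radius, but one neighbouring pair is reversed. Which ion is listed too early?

Scanning neighbour by neighbour, only Ag⁺/Au⁺ violates a trend: Ag⁺ and Au⁺ are in one column with the same charge; the lighter period-5 ion has one fewer shell and is smaller. That makes Ag⁺ the one sitting a position early relative to where it belongs.

Ag⁺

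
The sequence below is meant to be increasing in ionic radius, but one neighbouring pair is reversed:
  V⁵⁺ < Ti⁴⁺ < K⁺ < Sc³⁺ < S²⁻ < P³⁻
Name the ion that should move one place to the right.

Scanning neighbour by neighbour, only K⁺/Sc³⁺ violates a trend: they are isoelectronic (18 e⁻) and Sc has more protons than K (21 vs 19), making Sc³⁺ smaller. That makes K⁺ the one sitting a position early relative to where it belongs.

K⁺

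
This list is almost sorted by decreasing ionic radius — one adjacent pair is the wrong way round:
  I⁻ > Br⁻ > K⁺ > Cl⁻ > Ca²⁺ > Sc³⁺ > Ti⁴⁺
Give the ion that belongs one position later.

The pair K⁺, Cl⁻ is the wrong way round — they are isoelectronic (18 e⁻) and K has more protons than Cl (19 vs 17), making K⁺ smaller. All other adjacent pairs agree with periodic trends, so K⁺ is the misplaced ion.

K⁺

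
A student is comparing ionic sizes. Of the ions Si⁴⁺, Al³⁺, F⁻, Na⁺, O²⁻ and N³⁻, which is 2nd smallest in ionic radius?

All of these have 10 electrons (isoelectronic). With the same electron cloud, the ion with the most protons pulls it in tightest. Nuclear charges: Si⁴⁺ (Z=14), Al³⁺ (Z=13), Na⁺ (Z=11), F⁻ (Z=9), O²⁻ (Z=8), N³⁻ (Z=7). Highest Z is smallest.
Ordering: Si⁴⁺ < Al³⁺ < Na⁺ < F⁻ < O²⁻ < N³⁻. The 2nd smallest is Al³⁺.

Al³⁺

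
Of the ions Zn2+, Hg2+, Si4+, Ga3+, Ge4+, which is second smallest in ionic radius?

Ge4+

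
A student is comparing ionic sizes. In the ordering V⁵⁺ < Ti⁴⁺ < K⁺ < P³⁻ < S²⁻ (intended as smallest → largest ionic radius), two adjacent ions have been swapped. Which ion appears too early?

P³⁻

Compare adjacent ions: both have 18 electrons but Z(S)=16 > Z(P)=15, so S²⁻ should be the smaller of the two — yet in this increasing list P³⁻ sits before S²⁻. Nothing else is reversed, so P³⁻ should move one place to the right.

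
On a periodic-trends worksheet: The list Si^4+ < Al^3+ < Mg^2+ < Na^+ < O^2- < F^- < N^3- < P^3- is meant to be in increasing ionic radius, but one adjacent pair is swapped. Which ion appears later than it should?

Scanning neighbour by neighbour, only O^2-/F^- violates a trend: they are isoelectronic (10 e⁻) and F has more protons than O (9 vs 8), making F^- smaller. That makes F^- the one sitting a position late relative to where it belongs.

F^-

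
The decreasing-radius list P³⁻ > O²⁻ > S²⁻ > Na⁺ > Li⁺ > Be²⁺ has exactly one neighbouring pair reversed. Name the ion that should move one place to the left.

S²⁻

Compare adjacent ions: both in group 16 with the same charge; O²⁻ (period 2) has the smaller radius — yet in this decreasing list O²⁻ sits before S²⁻. Nothing else is reversed, so S²⁻ should move one place to the left.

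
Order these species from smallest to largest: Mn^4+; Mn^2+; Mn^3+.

Mn^4+ < Mn^3+ < Mn^2+

Same element, different charge: the more highly charged cation has fewer electrons and a greater effective nuclear charge per electron, making Mn^4+ the smallest.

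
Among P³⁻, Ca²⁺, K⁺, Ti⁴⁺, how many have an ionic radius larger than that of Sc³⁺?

All of these have 18 electrons (isoelectronic). With the same electron cloud, the ion with the most protons pulls it in tightest. Nuclear charges: Ti⁴⁺ (Z=22), Sc³⁺ (Z=21), Ca²⁺ (Z=20), K⁺ (Z=19), P³⁻ (Z=15). Highest Z is smallest.
Overall: Ti⁴⁺ < Sc³⁺ < Ca²⁺ < K⁺ < P³⁻. Sc³⁺ has 1 below it and 3 above. That's 3.

3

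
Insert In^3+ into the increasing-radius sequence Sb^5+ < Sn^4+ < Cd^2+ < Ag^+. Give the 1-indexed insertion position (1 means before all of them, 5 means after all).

3

Each ion has 46 electrons. The ranking follows nuclear charge in reverse — greater Z gives a smaller radius. Sb^5+ (Z=51), Sn^4+ (Z=50), In^3+ (Z=49), Cd^2+ (Z=48), Ag^+ (Z=47).
Merged order: Sb^5+ < Sn^4+ < In^3+ < Cd^2+ < Ag^+ — In^3+ is number 3.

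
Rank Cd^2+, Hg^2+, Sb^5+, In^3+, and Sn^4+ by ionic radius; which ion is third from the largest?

Electron counts and nuclear charges: Sb^5+ (Z=51, 46 e⁻), Sn^4+ (Z=50, 46 e⁻), In^3+ (Z=49, 46 e⁻), Cd^2+ (Z=48, 46 e⁻), Hg^2+ (Z=80, 78 e⁻). Sb^5+ < Sn^4+ (both 46 e⁻, Z=51>50); Sn^4+ < In^3+ (both 46 e⁻, Z=50>49); In^3+ < Cd^2+ (both 46 e⁻, Z=49>48); Cd^2+ < Hg^2+ (same group, period 5 vs 6).
Full ascending order: Sb^5+ < Sn^4+ < In^3+ < Cd^2+ < Hg^2+. Counting from the largest, position 3 is In^3+.

In^3+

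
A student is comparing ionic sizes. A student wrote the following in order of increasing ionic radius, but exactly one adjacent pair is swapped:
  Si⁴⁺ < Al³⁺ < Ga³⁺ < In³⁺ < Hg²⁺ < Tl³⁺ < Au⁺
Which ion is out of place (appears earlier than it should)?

Hg²⁺

Scanning neighbour by neighbour, only Hg²⁺/Tl³⁺ violates a trend: they are isoelectronic (78 e⁻) and Tl has more protons than Hg (81 vs 80), making Tl³⁺ smaller. That makes Hg²⁺ the one sitting a position early relative to where it belongs.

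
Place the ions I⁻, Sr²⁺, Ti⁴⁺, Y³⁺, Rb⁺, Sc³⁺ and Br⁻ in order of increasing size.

First list Z and electron count for each: Ti⁴⁺ has 18 e⁻ (Z=22), Sc³⁺ has 18 e⁻ (Z=21), Y³⁺ has 36 e⁻ (Z=39), Sr²⁺ has 36 e⁻ (Z=38), Rb⁺ has 36 e⁻ (Z=37), Br⁻ has 36 e⁻ (Z=35), I⁻ has 54 e⁻ (Z=53). Ti⁴⁺ < Sc³⁺ (both 18 e⁻, Z=22>21); Sc³⁺ < Y³⁺ (same group, period 4 vs 5); Y³⁺ < Sr²⁺ (isoelectronic, higher Z=39 is smaller); Sr²⁺ < Rb⁺ (isoelectronic, higher Z=38 is smaller); Rb⁺ < Br⁻ (isoelectronic, higher Z=37 is smaller); Br⁻ < I⁻ (same group, 1 shell fewer).

Ti⁴⁺ < Sc³⁺ < Y³⁺ < Sr²⁺ < Rb⁺ < Br⁻ < I⁻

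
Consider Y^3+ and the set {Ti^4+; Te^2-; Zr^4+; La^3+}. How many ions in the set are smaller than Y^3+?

2

Electron counts and nuclear charges: Ti^4+ (Z=22, 18 e⁻), Zr^4+ (Z=40, 36 e⁻), Y^3+ (Z=39, 36 e⁻), La^3+ (Z=57, 54 e⁻), Te^2- (Z=52, 54 e⁻). Ti^4+ < Zr^4+ (same group, period 4 vs 5); Zr^4+ < Y^3+ (both 36 e⁻, Z=40>39); Y^3+ < La^3+ (same group, 1 shell fewer); La^3+ < Te^2- (both 54 e⁻, Z=57>52).
Overall: Ti^4+ < Zr^4+ < Y^3+ < La^3+ < Te^2-. Y^3+ has 2 below it and 2 above. That's 2.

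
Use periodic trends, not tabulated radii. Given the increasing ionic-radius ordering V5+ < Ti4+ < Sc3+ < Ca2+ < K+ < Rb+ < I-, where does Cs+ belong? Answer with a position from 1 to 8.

Work out protons and electrons: V5+: 18 e⁻, Z=23, Ti4+: 18 e⁻, Z=22, Sc3+: 18 e⁻, Z=21, Ca2+: 18 e⁻, Z=20, K+: 18 e⁻, Z=19, Rb+: 36 e⁻, Z=37, Cs+: 54 e⁻, Z=55, I-: 54 e⁻, Z=53. V5+ < Ti4+ (both 18 e⁻, Z=23>22); Ti4+ < Sc3+ (isoelectronic, higher Z=22 is smaller); Sc3+ < Ca2+ (both 18 e⁻, Z=21>20); Ca2+ < K+ (both 18 e⁻, Z=20>19); K+ < Rb+ (same group, period 4 vs 5); Rb+ < Cs+ (same group, period 5 vs 6); Cs+ < I- (both 54 e⁻, Z=55>53).
Merged order: V5+ < Ti4+ < Sc3+ < Ca2+ < K+ < Rb+ < Cs+ < I- — Cs+ is number 7.

7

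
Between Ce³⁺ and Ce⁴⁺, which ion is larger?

Ce³⁺

These are all Ce ions. Removing more electrons (higher positive charge) pulls the remaining electrons in closer, so Ce⁴⁺ is smallest and Ce³⁺ is largest.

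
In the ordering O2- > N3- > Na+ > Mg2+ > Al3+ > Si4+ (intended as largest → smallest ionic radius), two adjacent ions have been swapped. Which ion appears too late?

Compare adjacent ions: O2- and N3- share 10 electrons; the higher nuclear charge on O (Z=8) contracts it more, so O2- < N3- — yet in this decreasing list O2- sits before N3-. Nothing else is reversed, so N3- should move one place to the left.

N3-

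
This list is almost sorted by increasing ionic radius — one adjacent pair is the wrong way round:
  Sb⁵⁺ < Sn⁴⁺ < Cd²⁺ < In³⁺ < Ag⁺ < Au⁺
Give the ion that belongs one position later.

Cd²⁺

Check each adjacent pair. Cd²⁺ and In³⁺ are reversed: In³⁺ and Cd²⁺ share 46 electrons; the higher nuclear charge on In (Z=49) contracts it more, so In³⁺ < Cd²⁺. No other neighbouring pair contradicts the periodic trends, so Cd²⁺ is the ion listed too early.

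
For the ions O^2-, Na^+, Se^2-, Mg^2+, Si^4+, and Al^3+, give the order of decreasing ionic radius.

Se^2- > O^2- > Na^+ > Mg^2+ > Al^3+ > Si^4+

Work out protons and electrons: Si^4+: 10 e⁻, Z=14, Al^3+: 10 e⁻, Z=13, Mg^2+: 10 e⁻, Z=12, Na^+: 10 e⁻, Z=11, O^2-: 10 e⁻, Z=8, Se^2-: 36 e⁻, Z=34. Si^4+ < Al^3+ (both 10 e⁻, Z=14>13); Al^3+ < Mg^2+ (both 10 e⁻, Z=13>12); Mg^2+ < Na^+ (both 10 e⁻, Z=12>11); Na^+ < O^2- (both 10 e⁻, Z=11>8); O^2- < Se^2- (same group, 2 shells fewer).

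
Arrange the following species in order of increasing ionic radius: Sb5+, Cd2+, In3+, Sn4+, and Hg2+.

Sb5+ < Sn4+ < In3+ < Cd2+ < Hg2+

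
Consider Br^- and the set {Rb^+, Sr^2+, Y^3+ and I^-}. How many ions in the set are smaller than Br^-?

Electron counts and nuclear charges: Y^3+ (Z=39, 36 e⁻), Sr^2+ (Z=38, 36 e⁻), Rb^+ (Z=37, 36 e⁻), Br^- (Z=35, 36 e⁻), I^- (Z=53, 54 e⁻). Y^3+ < Sr^2+ (both 36 e⁻, Z=39>38); Sr^2+ < Rb^+ (isoelectronic, higher Z=38 is smaller); Rb^+ < Br^- (both 36 e⁻, Z=37>35); Br^- < I^- (same group, period 4 vs 5).
Ordering all of them (including Br^-) by radius gives Y^3+ < Sr^2+ < Rb^+ < Br^- < I^-. Count: 3.

3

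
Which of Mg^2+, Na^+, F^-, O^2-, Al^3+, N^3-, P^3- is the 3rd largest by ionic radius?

O^2-

Al^3+ has 10 e⁻ (Z=13), Mg^2+ has 10 e⁻ (Z=12), Na^+ has 10 e⁻ (Z=11), F^- has 10 e⁻ (Z=9), O^2- has 10 e⁻ (Z=8), N^3- has 10 e⁻ (Z=7), P^3- has 18 e⁻ (Z=15). Al^3+ < Mg^2+ (both 10 e⁻, Z=13>12); Mg^2+ < Na^+ (both 10 e⁻, Z=12>11); Na^+ < F^- (both 10 e⁻, Z=11>9); F^- < O^2- (isoelectronic, higher Z=9 is smaller); O^2- < N^3- (isoelectronic, higher Z=8 is smaller); N^3- < P^3- (same group, 1 shell fewer).
That gives Al^3+ < Mg^2+ < Na^+ < F^- < O^2- < N^3- < P^3-. From the largest end, number 3 is O^2-.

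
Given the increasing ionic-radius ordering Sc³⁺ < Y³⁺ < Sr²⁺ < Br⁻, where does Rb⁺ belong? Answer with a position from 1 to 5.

Electron counts and nuclear charges: Sc³⁺ has 18 e⁻ (Z=21), Y³⁺ has 36 e⁻ (Z=39), Sr²⁺ has 36 e⁻ (Z=38), Rb⁺ has 36 e⁻ (Z=37), Br⁻ has 36 e⁻ (Z=35). Sc³⁺ < Y³⁺ (same group, period 4 vs 5); Y³⁺ < Sr²⁺ (both 36 e⁻, Z=39>38); Sr²⁺ < Rb⁺ (both 36 e⁻, Z=38>37); Rb⁺ < Br⁻ (both 36 e⁻, Z=37>35).
With Rb⁺ included the full order is Sc³⁺ < Y³⁺ < Sr²⁺ < Rb⁺ < Br⁻, so it takes position 4.

4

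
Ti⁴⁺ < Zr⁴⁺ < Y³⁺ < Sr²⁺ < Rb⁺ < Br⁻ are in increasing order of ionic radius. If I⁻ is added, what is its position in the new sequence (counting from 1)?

Tabulating Z and e⁻: Ti⁴⁺ (Z=22, 18 e⁻), Zr⁴⁺ (Z=40, 36 e⁻), Y³⁺ (Z=39, 36 e⁻), Sr²⁺ (Z=38, 36 e⁻), Rb⁺ (Z=37, 36 e⁻), Br⁻ (Z=35, 36 e⁻), I⁻ (Z=53, 54 e⁻). Ti⁴⁺ < Zr⁴⁺ (same group, 1 shell fewer); Zr⁴⁺ < Y³⁺ (both 36 e⁻, Z=40>39); Y³⁺ < Sr²⁺ (isoelectronic, higher Z=39 is smaller); Sr²⁺ < Rb⁺ (both 36 e⁻, Z=38>37); Rb⁺ < Br⁻ (both 36 e⁻, Z=37>35); Br⁻ < I⁻ (same group, period 4 vs 5).
Merged order: Ti⁴⁺ < Zr⁴⁺ < Y³⁺ < Sr²⁺ < Rb⁺ < Br⁻ < I⁻ — I⁻ is number 7.

7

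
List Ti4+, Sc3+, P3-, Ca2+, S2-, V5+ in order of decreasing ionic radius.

Each ion has 18 electrons. The ranking follows nuclear charge in reverse — greater Z gives a smaller radius. V5+ (Z=23), Ti4+ (Z=22), Sc3+ (Z=21), Ca2+ (Z=20), S2- (Z=16), P3- (Z=15).

P3- > S2- > Ca2+ > Sc3+ > Ti4+ > V5+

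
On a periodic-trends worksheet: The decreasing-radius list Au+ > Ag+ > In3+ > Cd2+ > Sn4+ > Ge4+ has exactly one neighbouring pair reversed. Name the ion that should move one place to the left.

Cd2+

Compare adjacent ions: they are isoelectronic (46 e⁻) and In has more protons than Cd (49 vs 48), making In3+ smaller — yet in this decreasing list In3+ sits before Cd2+. Nothing else is reversed, so Cd2+ should move one place to the left.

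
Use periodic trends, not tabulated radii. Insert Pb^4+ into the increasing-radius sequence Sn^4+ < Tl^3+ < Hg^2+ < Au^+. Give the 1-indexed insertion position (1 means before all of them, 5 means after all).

2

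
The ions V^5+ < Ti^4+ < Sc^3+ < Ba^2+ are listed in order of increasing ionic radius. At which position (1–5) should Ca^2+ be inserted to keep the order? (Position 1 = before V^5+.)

4

Tabulating Z and e⁻: V^5+ has 18 e⁻ (Z=23), Ti^4+ has 18 e⁻ (Z=22), Sc^3+ has 18 e⁻ (Z=21), Ca^2+ has 18 e⁻ (Z=20), Ba^2+ has 54 e⁻ (Z=56). V^5+ < Ti^4+ (both 18 e⁻, Z=23>22); Ti^4+ < Sc^3+ (isoelectronic, higher Z=22 is smaller); Sc^3+ < Ca^2+ (both 18 e⁻, Z=21>20); Ca^2+ < Ba^2+ (same group, period 4 vs 6).
With Ca^2+ included the full order is V^5+ < Ti^4+ < Sc^3+ < Ca^2+ < Ba^2+, so it takes position 4.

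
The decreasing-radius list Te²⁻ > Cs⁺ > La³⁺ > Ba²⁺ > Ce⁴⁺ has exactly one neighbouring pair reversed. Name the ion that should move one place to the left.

Check each adjacent pair. La³⁺ and Ba²⁺ are reversed: they are isoelectronic (54 e⁻) and La has more protons than Ba (57 vs 56), making La³⁺ smaller. No other neighbouring pair contradicts the periodic trends, so Ba²⁺ is the ion listed too late.

Ba²⁺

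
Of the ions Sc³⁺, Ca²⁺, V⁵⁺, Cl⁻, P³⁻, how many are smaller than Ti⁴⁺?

1

All of these have 18 electrons (isoelectronic). With the same electron cloud, the ion with the most protons pulls it in tightest. Nuclear charges: V⁵⁺ (Z=23), Ti⁴⁺ (Z=22), Sc³⁺ (Z=21), Ca²⁺ (Z=20), Cl⁻ (Z=17), P³⁻ (Z=15). Highest Z is smallest.
Relative to Ti⁴⁺, the ions that are smaller are V⁵⁺. So 1 is smaller.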